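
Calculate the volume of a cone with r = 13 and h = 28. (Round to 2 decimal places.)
Volume = (1/3) * pi * r² * h
Volume = (1/3) * pi * 13² * 28
Volume = (1/3) * pi * 169 * 28
Volume = (1/3) * pi * 4732
Volume = 4955.34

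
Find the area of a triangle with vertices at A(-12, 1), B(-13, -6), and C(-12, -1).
Using the coordinate formula: Area = (1/2)|x₁(y₂-y₃) + x₂(y₃-y₁) + x₃(y₁-y₂)|
Area = (1/2)|(-12)((-6)-(-1)) + (-13)((-1)-1) + (-12)(1-(-6))|
Area = (1/2)|(-12)*(-5) + (-13)*(-2) + (-12)*7|
Area = (1/2)|60 + 26 + (-84)|
Area = (1/2)*2 = 1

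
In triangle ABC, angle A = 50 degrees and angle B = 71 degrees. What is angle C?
Sum of angles in a triangle = 180 degrees
Third angle = 180 - 50 - 71
Third angle = 59 degrees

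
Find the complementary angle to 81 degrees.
Complementary angles sum to 90 degrees.
Other angle = 90 - 81
Other angle = 9 degrees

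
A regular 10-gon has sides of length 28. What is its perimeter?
Perimeter = number of sides * side length
Perimeter = 10 * 28
Perimeter = 280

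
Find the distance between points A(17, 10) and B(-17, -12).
Using the distance formula: d = sqrt((x₂-x₁)² + (y₂-y₁)²)
dx = (-17) - 17 = -34
dy = (-12) - 10 = -22
d = sqrt((-34)² + (-22)²) = sqrt(1156 + 484) = sqrt(1640) = 40.50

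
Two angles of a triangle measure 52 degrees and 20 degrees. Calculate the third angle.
Sum of angles in a triangle = 180 degrees
Third angle = 180 - 52 - 20
Third angle = 108 degrees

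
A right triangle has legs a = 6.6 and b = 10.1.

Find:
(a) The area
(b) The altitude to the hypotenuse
(a) Area = ½ab = ½·6.6·10.1 = 33.33
(b) Hypotenuse c = √(6.6² + 10.1²) = √145.57 = 12.0652
    Area = ½·c·h_c  →  h_c = 2·Area/c = 2·33.33/12.0652 = 5.525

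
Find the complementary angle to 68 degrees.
Complementary angles sum to 90 degrees.
Other angle = 90 - 68
Other angle = 22 degrees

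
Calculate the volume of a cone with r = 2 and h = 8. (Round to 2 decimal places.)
Volume = (1/3) * pi * r² * h
Volume = (1/3) * pi * 2² * 8
Volume = (1/3) * pi * 4 * 8
Volume = (1/3) * pi * 32
Volume = 33.51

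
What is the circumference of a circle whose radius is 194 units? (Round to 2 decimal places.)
Circumference = 2 * pi * r
Circumference = 2 * pi * 194
Circumference = 1218.94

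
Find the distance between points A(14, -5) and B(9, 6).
Using the distance formula: d = sqrt((x₂-x₁)² + (y₂-y₁)²)
dx = 9 - 14 = -5
dy = 6 - (-5) = 11
d = sqrt((-5)² + 11²) = sqrt(25 + 121) = sqrt(146) = 12.08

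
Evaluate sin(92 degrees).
sin(92 degrees) = 0.9994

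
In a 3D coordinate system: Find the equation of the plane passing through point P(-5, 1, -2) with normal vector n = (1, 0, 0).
d = n·P = (1)(-5) + (0)(1) + (0)(-2) = -5
Plane: x = -5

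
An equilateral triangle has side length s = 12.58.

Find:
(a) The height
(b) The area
(a) Height h = s·√3/2 = 12.58·√3/2 = 10.89
(b) Area = (√3/4)·s² = (√3/4)·12.58² = (√3/4)·158.256 = 68.53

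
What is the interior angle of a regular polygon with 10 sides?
Interior angle of a regular n-gon = (n-2)*180/n
Interior angle = (10-2)*180/10
Interior angle = 8*180/10
Interior angle = 1440/10
Interior angle = 144 degrees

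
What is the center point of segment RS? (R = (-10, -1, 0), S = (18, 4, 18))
Midpoint = ((-10+18)/2, (-1+4)/2, (0+18)/2) = (4, 1.5, 9)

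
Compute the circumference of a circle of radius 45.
Circumference = 2 * pi * r
Circumference = 2 * pi * 45
Circumference = 282.74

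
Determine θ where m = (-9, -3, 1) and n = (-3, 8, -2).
m·n = 1, |m|² = 91, |n|² = 77
cos θ = 1/√7007 ≈ 0.01195
θ ≈ 89.32°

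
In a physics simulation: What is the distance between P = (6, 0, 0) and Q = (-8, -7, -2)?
d = √[(-14)² + (-7)² + (-2)²] = √249 = 15.78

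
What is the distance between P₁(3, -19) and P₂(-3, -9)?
Using the distance formula: d = sqrt((x₂-x₁)² + (y₂-y₁)²)
dx = (-3) - 3 = -6
dy = (-9) - (-19) = 10
d = sqrt((-6)² + 10²) = sqrt(36 + 100) = sqrt(136) = 11.66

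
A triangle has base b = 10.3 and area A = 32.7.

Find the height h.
A = ½bh  →  h = 2A/b
h = 2·32.7/10.3 = 6.35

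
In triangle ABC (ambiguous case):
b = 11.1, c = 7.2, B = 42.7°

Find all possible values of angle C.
sin(C)/c = sin(B)/b  →  sin(C) = c·sin(B)/b = 7.2·sin(42.7°)/11.1 = 0.439887
C₁ = arcsin(0.439887) = 26.1°,  C₂ = 180° - C₁ = 153.9°
Check C₂: A = 180° - 42.7° - 153.9° = -16.6° ≤ 0, rejected
C = 26.1° (one solution)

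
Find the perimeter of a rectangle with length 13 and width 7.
Perimeter = 2 * (length + width)
Perimeter = 2 * (13 + 7)
Perimeter = 2 * 20
Perimeter = 40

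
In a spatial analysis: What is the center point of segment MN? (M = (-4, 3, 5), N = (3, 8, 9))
Midpoint = ((-4+3)/2, (3+8)/2, (5+9)/2) = (-0.5, 5.5, 7)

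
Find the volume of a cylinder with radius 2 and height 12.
Volume = pi * r² * h
Volume = pi * 2² * 12
Volume = pi * 4 * 12
Volume = pi * 48
Volume = 150.80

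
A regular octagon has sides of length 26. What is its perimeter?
Perimeter = number of sides * side length
Perimeter = 8 * 26
Perimeter = 208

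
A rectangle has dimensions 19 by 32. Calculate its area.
Area = length * width
Area = 19 * 32
Area = 608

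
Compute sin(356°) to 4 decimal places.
sin(356 degrees) = -0.0698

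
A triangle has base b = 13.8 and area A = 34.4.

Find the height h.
A = ½bh  →  h = 2A/b
h = 2·34.4/13.8 = 4.986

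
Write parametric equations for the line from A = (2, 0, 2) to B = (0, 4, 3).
Direction vector d = B - A = (-2, 4, 1)
x = 2 - 2t, y = 0 + 4t, z = 2 + t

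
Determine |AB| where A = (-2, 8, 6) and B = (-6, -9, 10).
d = √[(-4)² + (-17)² + (4)²] = √321 = 17.92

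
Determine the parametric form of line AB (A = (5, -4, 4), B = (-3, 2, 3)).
Direction vector d = B - A = (-8, 6, -1)
x = 5 - 8t, y = -4 + 6t, z = 4 - t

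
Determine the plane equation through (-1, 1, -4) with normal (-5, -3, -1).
d = n·P = (-5)(-1) + (-3)(1) + (-1)(-4) = 6
Plane: -5x - 3y - z = 6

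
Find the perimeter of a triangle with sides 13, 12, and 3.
Perimeter = sum of all sides
Perimeter = 13 + 12 + 3
Perimeter = 28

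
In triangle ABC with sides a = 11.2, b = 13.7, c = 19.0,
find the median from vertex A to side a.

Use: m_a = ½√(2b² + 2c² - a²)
m_a = ½√(2·13.7² + 2·19.0² - 11.2²)
m_a = ½√(375.38 + 722 - 125.44) = ½√971.94 = 15.59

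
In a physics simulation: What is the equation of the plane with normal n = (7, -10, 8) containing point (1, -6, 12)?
d = n·P = (7)(1) + (-10)(-6) + (8)(12) = 163
Plane: 7x - 10y + 8z = 163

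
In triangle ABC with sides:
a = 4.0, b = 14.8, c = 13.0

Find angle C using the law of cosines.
cos(C) = (a² + b² - c²)/(2ab)
cos(C) = (4.0² + 14.8² - 13.0²)/(2·4.0·14.8) = 66.04/118.4 = 0.557770
C = arccos(0.557770) = 56.1°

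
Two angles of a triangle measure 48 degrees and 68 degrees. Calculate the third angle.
Sum of angles in a triangle = 180 degrees
Third angle = 180 - 48 - 68
Third angle = 64 degrees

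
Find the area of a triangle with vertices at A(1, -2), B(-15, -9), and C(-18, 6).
Using the coordinate formula: Area = (1/2)|x₁(y₂-y₃) + x₂(y₃-y₁) + x₃(y₁-y₂)|
Area = (1/2)|1((-9)-6) + (-15)(6-(-2)) + (-18)((-2)-(-9))|
Area = (1/2)|1*(-15) + (-15)*8 + (-18)*7|
Area = (1/2)|(-15) + (-120) + (-126)|
Area = (1/2)*261 = 130.50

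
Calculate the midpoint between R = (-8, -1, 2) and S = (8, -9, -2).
Midpoint = ((-8+8)/2, (-1-9)/2, (2-2)/2) = (0, -5, 0)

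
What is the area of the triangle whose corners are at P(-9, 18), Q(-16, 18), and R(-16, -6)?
Using the coordinate formula: Area = (1/2)|x₁(y₂-y₃) + x₂(y₃-y₁) + x₃(y₁-y₂)|
Area = (1/2)|(-9)(18-(-6)) + (-16)((-6)-18) + (-16)(18-18)|
Area = (1/2)|(-9)*24 + (-16)*(-24) + (-16)*0|
Area = (1/2)|(-216) + 384 + 0|
Area = (1/2)*168 = 84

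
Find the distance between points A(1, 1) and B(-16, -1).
Using the distance formula: d = sqrt((x₂-x₁)² + (y₂-y₁)²)
dx = (-16) - 1 = -17
dy = (-1) - 1 = -2
d = sqrt((-17)² + (-2)²) = sqrt(289 + 4) = sqrt(293) = 17.12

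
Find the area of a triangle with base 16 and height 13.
Area = (1/2) * base * height
Area = (1/2) * 16 * 13
Area = 104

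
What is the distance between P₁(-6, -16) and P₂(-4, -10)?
Using the distance formula: d = sqrt((x₂-x₁)² + (y₂-y₁)²)
dx = (-4) - (-6) = 2
dy = (-10) - (-16) = 6
d = sqrt(2² + 6²) = sqrt(4 + 36) = sqrt(40) = 6.32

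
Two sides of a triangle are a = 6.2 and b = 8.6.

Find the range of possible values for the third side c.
By the triangle inequality: |a - b| < c < a + b
|6.2 - 8.6| < c < 6.2 + 8.6
2.4 < c < 14.8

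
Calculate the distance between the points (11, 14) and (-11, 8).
Using the distance formula: d = sqrt((x₂-x₁)² + (y₂-y₁)²)
dx = (-11) - 11 = -22
dy = 8 - 14 = -6
d = sqrt((-22)² + (-6)²) = sqrt(484 + 36) = sqrt(520) = 22.80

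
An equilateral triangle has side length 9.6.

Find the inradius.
For an equilateral triangle, r = s/(2√3) where s is the side.
r = 9.6/(2√3) = 9.6/3.464102 = 2.771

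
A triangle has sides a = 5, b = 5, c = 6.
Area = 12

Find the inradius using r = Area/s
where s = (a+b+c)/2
s = (5+5+6)/2 = 8
r = Area/s = 12/8 = 1.5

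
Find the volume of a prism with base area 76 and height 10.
Volume = base area * height
Volume = 76 * 10
Volume = 760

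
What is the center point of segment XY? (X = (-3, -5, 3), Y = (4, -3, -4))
Midpoint = ((-3+4)/2, (-5-3)/2, (3-4)/2) = (0.5, -4, -0.5)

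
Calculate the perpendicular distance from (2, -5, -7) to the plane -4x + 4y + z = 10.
d = |(-4)(2) + 4(-5) + 1(-7) - (10)| / √((-4)² + 4² + 1²) = 45/√33 = 7.833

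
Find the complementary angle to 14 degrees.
Complementary angles sum to 90 degrees.
Other angle = 90 - 14
Other angle = 76 degrees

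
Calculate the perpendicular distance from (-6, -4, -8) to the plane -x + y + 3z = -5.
d = |(-1)(-6) + 1(-4) + 3(-8) - (-5)| / √((-1)² + 1² + 3²) = 17/√11 = 5.126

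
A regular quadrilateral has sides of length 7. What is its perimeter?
Perimeter = number of sides * side length
Perimeter = 4 * 7
Perimeter = 28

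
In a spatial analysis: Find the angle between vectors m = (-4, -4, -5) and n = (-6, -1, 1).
m·n = 23, |m|² = 57, |n|² = 38
cos θ = 23/√2166 ≈ 0.4942
θ ≈ 60.38°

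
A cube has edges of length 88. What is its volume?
Volume = s³
Volume = 88³
Volume = 681472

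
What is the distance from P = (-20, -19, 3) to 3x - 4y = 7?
d = |3(-20) + (-4)(-19) + 0(3) - (7)| / √(3² + (-4)² + 0²) = 9/√25 = 1.8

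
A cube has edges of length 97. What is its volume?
Volume = s³
Volume = 97³
Volume = 912673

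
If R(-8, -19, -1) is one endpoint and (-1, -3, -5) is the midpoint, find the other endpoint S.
S = (2×(-1) - (-8), 2×(-3) - (-19), 2×(-5) - (-1)) = (6, 13, -9)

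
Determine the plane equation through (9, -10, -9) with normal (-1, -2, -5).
d = n·P = (-1)(9) + (-2)(-10) + (-5)(-9) = 56
Plane: -x - 2y - 5z = 56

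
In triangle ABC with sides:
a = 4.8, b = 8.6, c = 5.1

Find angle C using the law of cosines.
cos(C) = (a² + b² - c²)/(2ab)
cos(C) = (4.8² + 8.6² - 5.1²)/(2·4.8·8.6) = 70.99/82.56 = 0.859859
C = arccos(0.859859) = 30.7°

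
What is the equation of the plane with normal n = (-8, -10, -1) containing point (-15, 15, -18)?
d = n·P = (-8)(-15) + (-10)(15) + (-1)(-18) = -12
Plane: -8x - 10y - z = -12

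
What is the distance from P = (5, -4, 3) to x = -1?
d = |1(5) + 0(-4) + 0(3) - (-1)| / √(1² + 0² + 0²) = 6/√1 = 6.0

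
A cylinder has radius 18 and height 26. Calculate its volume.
Volume = pi * r² * h
Volume = pi * 18² * 26
Volume = pi * 324 * 26
Volume = pi * 8424
Volume = 26464.78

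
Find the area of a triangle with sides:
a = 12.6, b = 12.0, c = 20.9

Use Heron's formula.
s = (a+b+c)/2 = (12.6+12.0+20.9)/2 = 22.75
A = √(s(s-a)(s-b)(s-c)) = √(22.75·10.15·10.75·1.85)
A = √4592.27 = 67.77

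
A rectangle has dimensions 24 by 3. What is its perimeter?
Perimeter = 2 * (length + width)
Perimeter = 2 * (24 + 3)
Perimeter = 2 * 27
Perimeter = 54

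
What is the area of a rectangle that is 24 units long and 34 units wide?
Area = length * width
Area = 24 * 34
Area = 816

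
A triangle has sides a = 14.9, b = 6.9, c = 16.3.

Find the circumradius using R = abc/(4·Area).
s = (a+b+c)/2 = 19.05
Area = √(s(s-a)(s-b)(s-c)) = √(19.05·4.15·12.15·2.75) = 51.3956
R = abc/(4·Area) = (14.9·6.9·16.3)/(4·51.3956) = 1675.803/205.5824 = 8.151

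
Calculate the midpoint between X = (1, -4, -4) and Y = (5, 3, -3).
Midpoint = ((1+5)/2, (-4+3)/2, (-4-3)/2) = (3, -0.5, -3.5)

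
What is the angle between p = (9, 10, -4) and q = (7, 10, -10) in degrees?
p·q = 203, |p|² = 197, |q|² = 249
cos θ = 203/√49053 ≈ 0.9166
θ ≈ 23.57°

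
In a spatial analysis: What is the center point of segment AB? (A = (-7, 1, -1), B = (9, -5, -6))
Midpoint = ((-7+9)/2, (1-5)/2, (-1-6)/2) = (1, -2, -3.5)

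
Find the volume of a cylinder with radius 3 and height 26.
Volume = pi * r² * h
Volume = pi * 3² * 26
Volume = pi * 9 * 26
Volume = pi * 234
Volume = 735.13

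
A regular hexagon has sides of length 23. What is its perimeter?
Perimeter = number of sides * side length
Perimeter = 6 * 23
Perimeter = 138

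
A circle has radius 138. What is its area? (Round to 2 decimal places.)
Area = pi * r²
Area = pi * 138²
Area = pi * 19044
Area = 59828.49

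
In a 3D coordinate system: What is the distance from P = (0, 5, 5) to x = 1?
d = |1(0) + 0(5) + 0(5) - (1)| / √(1² + 0² + 0²) = 1/√1 = 1.0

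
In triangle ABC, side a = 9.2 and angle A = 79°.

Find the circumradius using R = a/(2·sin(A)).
R = a/(2·sin(A)) = 9.2/(2·sin(79°))
R = 9.2/(2·0.981627) = 9.2/1.963254 = 4.686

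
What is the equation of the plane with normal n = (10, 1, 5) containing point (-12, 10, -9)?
d = n·P = (10)(-12) + (1)(10) + (5)(-9) = -155
Plane: 10x + y + 5z = -155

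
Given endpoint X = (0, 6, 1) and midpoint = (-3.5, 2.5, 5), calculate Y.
Y = (2×(-3.5) - 0, 2×2.5 - 6, 2×5 - 1) = (-7, -1, 9)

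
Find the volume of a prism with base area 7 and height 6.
Volume = base area * height
Volume = 7 * 6
Volume = 42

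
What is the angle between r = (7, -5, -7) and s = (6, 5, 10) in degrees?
r·s = -53, |r|² = 123, |s|² = 161
cos θ = -53/√19803 ≈ -0.3766
θ ≈ 112.1°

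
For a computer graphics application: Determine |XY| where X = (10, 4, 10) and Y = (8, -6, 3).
d = √[(-2)² + (-10)² + (-7)²] = √153 = 12.37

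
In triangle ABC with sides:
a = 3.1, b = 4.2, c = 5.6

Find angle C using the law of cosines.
cos(C) = (a² + b² - c²)/(2ab)
cos(C) = (3.1² + 4.2² - 5.6²)/(2·3.1·4.2) = -4.11/26.04 = -0.157834
C = arccos(-0.157834) = 99.08°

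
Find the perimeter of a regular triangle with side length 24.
Perimeter = number of sides * side length
Perimeter = 3 * 24
Perimeter = 72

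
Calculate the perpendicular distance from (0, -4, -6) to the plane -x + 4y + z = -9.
d = |(-1)(0) + 4(-4) + 1(-6) - (-9)| / √((-1)² + 4² + 1²) = 13/√18 = 3.064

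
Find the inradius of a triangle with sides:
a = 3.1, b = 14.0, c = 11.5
s = (a+b+c)/2 = (3.1+14.0+11.5)/2 = 14.3
Area = √(s(s-a)(s-b)(s-c)) = √(14.3·11.2·0.3·2.8) = 11.5989
r = Area/s = 11.5989/14.3 = 0.8111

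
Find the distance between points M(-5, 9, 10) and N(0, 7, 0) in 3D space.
d = √[(5)² + (-2)² + (-10)²] = √129 = 11.36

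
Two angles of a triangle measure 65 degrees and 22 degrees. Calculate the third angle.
Sum of angles in a triangle = 180 degrees
Third angle = 180 - 65 - 22
Third angle = 93 degrees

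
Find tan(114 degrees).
tan(114 degrees) = -2.246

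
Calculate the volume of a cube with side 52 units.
Volume = s³
Volume = 52³
Volume = 140608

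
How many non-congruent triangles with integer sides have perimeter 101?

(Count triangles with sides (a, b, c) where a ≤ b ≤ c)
With a ≤ b ≤ c and a + b + c = 101, the triangle inequality a + b > c gives c < 101/2, so c ≤ 50.
Iterate a from 1 to ⌊p/3⌋ = 33; for each a, b ranges from a to ⌊(p−a)/2⌋ with c = p − a − b, keeping only c ≥ b.
Triples: (1, 50, 50), (2, 49, 50), (3, 48, 50), …
Count = 225 triangles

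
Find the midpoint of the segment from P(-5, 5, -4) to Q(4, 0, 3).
Midpoint = ((-5+4)/2, (5+0)/2, (-4+3)/2) = (-0.5, 2.5, -0.5)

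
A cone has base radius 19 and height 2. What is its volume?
Volume = (1/3) * pi * r² * h
Volume = (1/3) * pi * 19² * 2
Volume = (1/3) * pi * 361 * 2
Volume = (1/3) * pi * 722
Volume = 756.08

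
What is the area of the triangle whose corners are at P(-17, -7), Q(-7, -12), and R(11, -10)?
Using the coordinate formula: Area = (1/2)|x₁(y₂-y₃) + x₂(y₃-y₁) + x₃(y₁-y₂)|
Area = (1/2)|(-17)((-12)-(-10)) + (-7)((-10)-(-7)) + 11((-7)-(-12))|
Area = (1/2)|(-17)*(-2) + (-7)*(-3) + 11*5|
Area = (1/2)|34 + 21 + 55|
Area = (1/2)*110 = 55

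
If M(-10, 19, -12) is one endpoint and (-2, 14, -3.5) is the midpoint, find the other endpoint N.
N = (2×(-2) - (-10), 2×14 - 19, 2×(-3.5) - (-12)) = (6, 9, 5)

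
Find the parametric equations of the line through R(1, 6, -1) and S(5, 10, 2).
Direction vector d = S - R = (4, 4, 3)
x = 1 + 4t, y = 6 + 4t, z = -1 + 3t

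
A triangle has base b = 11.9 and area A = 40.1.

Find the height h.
A = ½bh  →  h = 2A/b
h = 2·40.1/11.9 = 6.739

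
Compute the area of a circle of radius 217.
Area = pi * r²
Area = pi * 217²
Area = pi * 47089
Area = 147934.46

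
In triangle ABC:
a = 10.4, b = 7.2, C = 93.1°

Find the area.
Using A = ½ab·sin(C):
A = ½·10.4·7.2·sin(93.1°) = ½·74.88·0.998537 = 37.39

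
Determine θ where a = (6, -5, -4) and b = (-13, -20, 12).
a·b = -26, |a|² = 77, |b|² = 713
cos θ = -26/√54901 ≈ -0.111
θ ≈ 96.37°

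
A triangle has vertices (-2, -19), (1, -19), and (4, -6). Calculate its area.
Using the coordinate formula: Area = (1/2)|x₁(y₂-y₃) + x₂(y₃-y₁) + x₃(y₁-y₂)|
Area = (1/2)|(-2)((-19)-(-6)) + 1((-6)-(-19)) + 4((-19)-(-19))|
Area = (1/2)|(-2)*(-13) + 1*13 + 4*0|
Area = (1/2)|26 + 13 + 0|
Area = (1/2)*39 = 19.50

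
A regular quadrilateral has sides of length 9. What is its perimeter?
Perimeter = number of sides * side length
Perimeter = 4 * 9
Perimeter = 36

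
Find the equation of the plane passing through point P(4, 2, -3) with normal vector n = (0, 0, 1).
d = n·P = (0)(4) + (0)(2) + (1)(-3) = -3
Plane: z = -3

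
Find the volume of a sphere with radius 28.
Volume = (4/3) * pi * r³
Volume = (4/3) * pi * 28³
Volume = (4/3) * pi * 21952
Volume = 91952.32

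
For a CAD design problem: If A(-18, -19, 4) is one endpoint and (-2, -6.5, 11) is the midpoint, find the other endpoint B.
B = (2×(-2) - (-18), 2×(-6.5) - (-19), 2×11 - 4) = (14, 6, 18)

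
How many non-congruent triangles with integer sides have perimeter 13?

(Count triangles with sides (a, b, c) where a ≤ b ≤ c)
With a ≤ b ≤ c and a + b + c = 13, the triangle inequality a + b > c gives c < 13/2, so c ≤ 6.
Iterate a from 1 to ⌊p/3⌋ = 4; for each a, b ranges from a to ⌊(p−a)/2⌋ with c = p − a − b, keeping only c ≥ b.
Triples: (1, 6, 6), (2, 5, 6), (3, 4, 6), …
Count = 5 triangles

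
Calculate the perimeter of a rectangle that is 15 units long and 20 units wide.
Perimeter = 2 * (length + width)
Perimeter = 2 * (15 + 20)
Perimeter = 2 * 35
Perimeter = 70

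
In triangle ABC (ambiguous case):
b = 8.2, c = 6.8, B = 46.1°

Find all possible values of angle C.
sin(C)/c = sin(B)/b  →  sin(C) = c·sin(B)/b = 6.8·sin(46.1°)/8.2 = 0.597530
C₁ = arcsin(0.597530) = 36.69°,  C₂ = 180° - C₁ = 143.31°
Check C₂: A = 180° - 46.1° - 143.31° = -9.41° ≤ 0, rejected
C = 36.69° (one solution)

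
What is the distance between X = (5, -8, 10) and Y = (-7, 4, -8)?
d = √[(-12)² + (12)² + (-18)²] = √612 = 24.74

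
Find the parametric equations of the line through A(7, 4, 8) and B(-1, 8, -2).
Direction vector d = B - A = (-8, 4, -10)
x = 7 - 8t, y = 4 + 4t, z = 8 - 10t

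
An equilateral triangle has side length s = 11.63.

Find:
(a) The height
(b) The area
(a) Height h = s·√3/2 = 11.63·√3/2 = 10.07
(b) Area = (√3/4)·s² = (√3/4)·11.63² = (√3/4)·135.257 = 58.57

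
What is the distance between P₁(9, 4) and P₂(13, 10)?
Using the distance formula: d = sqrt((x₂-x₁)² + (y₂-y₁)²)
dx = 13 - 9 = 4
dy = 10 - 4 = 6
d = sqrt(4² + 6²) = sqrt(16 + 36) = sqrt(52) = 7.21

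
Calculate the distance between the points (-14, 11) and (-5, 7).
Using the distance formula: d = sqrt((x₂-x₁)² + (y₂-y₁)²)
dx = (-5) - (-14) = 9
dy = 7 - 11 = -4
d = sqrt(9² + (-4)²) = sqrt(81 + 16) = sqrt(97) = 9.85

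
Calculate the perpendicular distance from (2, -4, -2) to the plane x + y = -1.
d = |1(2) + 1(-4) + 0(-2) - (-1)| / √(1² + 1² + 0²) = 1/√2 = 0.7071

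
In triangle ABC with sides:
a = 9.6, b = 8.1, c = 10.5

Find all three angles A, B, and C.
By the law of cosines:
cos(A) = (b² + c² - a²)/(2bc) = 0.492063  →  A = 60.52°
cos(B) = (a² + c² - b²)/(2ac) = 0.678571  →  B = 47.27°
cos(C) = (a² + b² - c²)/(2ab) = 0.305556  →  C = 72.21°
Check: A + B + C = 180.0° ✓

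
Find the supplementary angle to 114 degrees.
Supplementary angles sum to 180 degrees.
Other angle = 180 - 114
Other angle = 66 degrees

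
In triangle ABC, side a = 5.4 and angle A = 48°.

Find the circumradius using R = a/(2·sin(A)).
R = a/(2·sin(A)) = 5.4/(2·sin(48°))
R = 5.4/(2·0.743145) = 5.4/1.486290 = 3.633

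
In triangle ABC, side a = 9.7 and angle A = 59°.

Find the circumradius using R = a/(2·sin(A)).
R = a/(2·sin(A)) = 9.7/(2·sin(59°))
R = 9.7/(2·0.857167) = 9.7/1.714335 = 5.658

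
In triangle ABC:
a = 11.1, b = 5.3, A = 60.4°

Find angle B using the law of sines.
sin(B)/b = sin(A)/a
sin(B) = b·sin(A)/a = 5.3·sin(60.4°)/11.1 = 0.415164
B = arcsin(0.415164) = 24.53°  (b ≤ a, so B ≤ A and the acute solution is unique)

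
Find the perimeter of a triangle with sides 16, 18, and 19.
Perimeter = sum of all sides
Perimeter = 16 + 18 + 19
Perimeter = 53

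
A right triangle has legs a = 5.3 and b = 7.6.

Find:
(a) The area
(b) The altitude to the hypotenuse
(a) Area = ½ab = ½·5.3·7.6 = 20.14
(b) Hypotenuse c = √(5.3² + 7.6²) = √85.85 = 9.26553
    Area = ½·c·h_c  →  h_c = 2·Area/c = 2·20.14/9.26553 = 4.347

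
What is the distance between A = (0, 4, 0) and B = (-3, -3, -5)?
d = √[(-3)² + (-7)² + (-5)²] = √83 = 9.11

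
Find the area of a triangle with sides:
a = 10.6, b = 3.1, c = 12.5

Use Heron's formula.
s = (a+b+c)/2 = (10.6+3.1+12.5)/2 = 13.1
A = √(s(s-a)(s-b)(s-c)) = √(13.1·2.5·10·0.6)
A = √196.5 = 14.02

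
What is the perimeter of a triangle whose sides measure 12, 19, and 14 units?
Perimeter = sum of all sides
Perimeter = 12 + 19 + 14
Perimeter = 45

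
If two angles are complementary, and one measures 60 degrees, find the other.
Complementary angles sum to 90 degrees.
Other angle = 90 - 60
Other angle = 30 degrees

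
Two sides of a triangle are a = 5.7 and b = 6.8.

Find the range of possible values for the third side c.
By the triangle inequality: |a - b| < c < a + b
|5.7 - 6.8| < c < 5.7 + 6.8
1.1 < c < 12.5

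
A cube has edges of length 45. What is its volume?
Volume = s³
Volume = 45³
Volume = 91125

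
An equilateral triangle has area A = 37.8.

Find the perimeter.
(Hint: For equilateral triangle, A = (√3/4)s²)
A = (√3/4)s²  →  s² = 4A/√3 = 4·37.8/√3 = 87.2954
s = 9.3432
Perimeter = 3s = 28.03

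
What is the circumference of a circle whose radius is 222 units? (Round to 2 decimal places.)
Circumference = 2 * pi * r
Circumference = 2 * pi * 222
Circumference = 1394.87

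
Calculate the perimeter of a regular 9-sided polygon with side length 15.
Perimeter = number of sides * side length
Perimeter = 9 * 15
Perimeter = 135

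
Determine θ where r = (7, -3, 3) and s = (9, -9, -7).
r·s = 69, |r|² = 67, |s|² = 211
cos θ = 69/√14137 ≈ 0.5803
θ ≈ 54.53°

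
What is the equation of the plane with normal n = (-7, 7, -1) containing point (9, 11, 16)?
d = n·P = (-7)(9) + (7)(11) + (-1)(16) = -2
Plane: -7x + 7y - z = -2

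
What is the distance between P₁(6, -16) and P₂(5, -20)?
Using the distance formula: d = sqrt((x₂-x₁)² + (y₂-y₁)²)
dx = 5 - 6 = -1
dy = (-20) - (-16) = -4
d = sqrt((-1)² + (-4)²) = sqrt(1 + 16) = sqrt(17) = 4.12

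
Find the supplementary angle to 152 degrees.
Supplementary angles sum to 180 degrees.
Other angle = 180 - 152
Other angle = 28 degrees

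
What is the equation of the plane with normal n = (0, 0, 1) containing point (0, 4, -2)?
d = n·P = (0)(0) + (0)(4) + (1)(-2) = -2
Plane: z = -2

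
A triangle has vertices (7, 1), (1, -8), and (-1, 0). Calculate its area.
Using the coordinate formula: Area = (1/2)|x₁(y₂-y₃) + x₂(y₃-y₁) + x₃(y₁-y₂)|
Area = (1/2)|7((-8)-0) + 1(0-1) + (-1)(1-(-8))|
Area = (1/2)|7*(-8) + 1*(-1) + (-1)*9|
Area = (1/2)|(-56) + (-1) + (-9)|
Area = (1/2)*66 = 33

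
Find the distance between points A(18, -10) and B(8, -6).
Using the distance formula: d = sqrt((x₂-x₁)² + (y₂-y₁)²)
dx = 8 - 18 = -10
dy = (-6) - (-10) = 4
d = sqrt((-10)² + 4²) = sqrt(100 + 16) = sqrt(116) = 10.77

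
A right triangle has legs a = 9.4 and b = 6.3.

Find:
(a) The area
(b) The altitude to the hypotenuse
(a) Area = ½ab = ½·9.4·6.3 = 29.61
(b) Hypotenuse c = √(9.4² + 6.3²) = √128.05 = 11.3159
    Area = ½·c·h_c  →  h_c = 2·Area/c = 2·29.61/11.3159 = 5.233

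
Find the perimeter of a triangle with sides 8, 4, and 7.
Perimeter = sum of all sides
Perimeter = 8 + 4 + 7
Perimeter = 19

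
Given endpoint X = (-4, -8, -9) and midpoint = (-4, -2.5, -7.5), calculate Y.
Y = (2×(-4) - (-4), 2×(-2.5) - (-8), 2×(-7.5) - (-9)) = (-4, 3, -6)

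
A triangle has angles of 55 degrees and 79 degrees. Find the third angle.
Sum of angles in a triangle = 180 degrees
Third angle = 180 - 55 - 79
Third angle = 46 degrees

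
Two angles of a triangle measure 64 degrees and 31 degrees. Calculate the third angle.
Sum of angles in a triangle = 180 degrees
Third angle = 180 - 64 - 31
Third angle = 85 degrees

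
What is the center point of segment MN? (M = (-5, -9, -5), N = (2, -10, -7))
Midpoint = ((-5+2)/2, (-9-10)/2, (-5-7)/2) = (-1.5, -9.5, -6)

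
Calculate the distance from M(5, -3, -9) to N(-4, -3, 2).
d = √[(-9)² + (0)² + (11)²] = √202 = 14.21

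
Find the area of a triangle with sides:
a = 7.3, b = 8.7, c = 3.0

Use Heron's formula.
s = (a+b+c)/2 = (7.3+8.7+3.0)/2 = 9.5
A = √(s(s-a)(s-b)(s-c)) = √(9.5·2.2·0.8·6.5)
A = √108.68 = 10.42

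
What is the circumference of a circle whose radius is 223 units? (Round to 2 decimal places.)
Circumference = 2 * pi * r
Circumference = 2 * pi * 223
Circumference = 1401.15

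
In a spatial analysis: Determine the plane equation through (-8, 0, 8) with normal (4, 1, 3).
d = n·P = (4)(-8) + (1)(0) + (3)(8) = -8
Plane: 4x + y + 3z = -8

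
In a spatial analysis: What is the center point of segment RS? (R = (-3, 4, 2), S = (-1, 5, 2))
Midpoint = ((-3-1)/2, (4+5)/2, (2+2)/2) = (-2, 4.5, 2)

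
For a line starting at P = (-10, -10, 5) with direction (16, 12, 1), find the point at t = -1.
P(-1) = (-10 + 16(-1), -10 + 12(-1), 5 + 1(-1)) = (-26, -22, 4)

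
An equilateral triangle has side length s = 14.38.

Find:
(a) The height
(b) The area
(a) Height h = s·√3/2 = 14.38·√3/2 = 12.45
(b) Area = (√3/4)·s² = (√3/4)·14.38² = (√3/4)·206.784 = 89.54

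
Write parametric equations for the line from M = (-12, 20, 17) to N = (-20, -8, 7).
Direction vector d = N - M = (-8, -28, -10)
x = -12 - 8t, y = 20 - 28t, z = 17 - 10t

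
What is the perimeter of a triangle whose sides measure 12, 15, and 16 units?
Perimeter = sum of all sides
Perimeter = 12 + 15 + 16
Perimeter = 43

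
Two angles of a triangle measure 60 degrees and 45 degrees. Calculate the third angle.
Sum of angles in a triangle = 180 degrees
Third angle = 180 - 60 - 45
Third angle = 75 degrees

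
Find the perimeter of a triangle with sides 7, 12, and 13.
Perimeter = sum of all sides
Perimeter = 7 + 12 + 13
Perimeter = 32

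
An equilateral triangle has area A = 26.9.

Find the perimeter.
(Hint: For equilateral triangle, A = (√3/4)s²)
A = (√3/4)s²  →  s² = 4A/√3 = 4·26.9/√3 = 62.1229
s = 7.88181
Perimeter = 3s = 23.65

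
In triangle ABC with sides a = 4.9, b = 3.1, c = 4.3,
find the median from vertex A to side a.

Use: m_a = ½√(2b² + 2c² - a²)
m_a = ½√(2·3.1² + 2·4.3² - 4.9²)
m_a = ½√(19.22 + 36.98 - 24.01) = ½√32.19 = 2.837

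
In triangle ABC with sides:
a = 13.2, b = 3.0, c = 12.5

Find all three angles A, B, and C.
By the law of cosines:
cos(A) = (b² + c² - a²)/(2bc) = -0.119867  →  A = 96.88°
cos(B) = (a² + c² - b²)/(2ac) = 0.974212  →  B = 13.04°
cos(C) = (a² + b² - c²)/(2ab) = 0.340783  →  C = 70.08°
Check: A + B + C = 180.0° ✓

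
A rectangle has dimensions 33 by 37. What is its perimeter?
Perimeter = 2 * (length + width)
Perimeter = 2 * (33 + 37)
Perimeter = 2 * 70
Perimeter = 140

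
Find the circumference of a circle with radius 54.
Circumference = 2 * pi * r
Circumference = 2 * pi * 54
Circumference = 339.29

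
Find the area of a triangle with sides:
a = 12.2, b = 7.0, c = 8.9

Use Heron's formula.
s = (a+b+c)/2 = (12.2+7.0+8.9)/2 = 14.05
A = √(s(s-a)(s-b)(s-c)) = √(14.05·1.85·7.05·5.15)
A = √943.723 = 30.72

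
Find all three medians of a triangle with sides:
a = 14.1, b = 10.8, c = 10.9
Using m_x = ½√(2y² + 2z² - x²):
m_a = ½√(2·10.8² + 2·10.9² - 14.1²) = ½√272.09 = 8.248
m_b = ½√(2·14.1² + 2·10.9² - 10.8²) = ½√518.6 = 11.39
m_c = ½√(2·14.1² + 2·10.8² - 10.9²) = ½√512.09 = 11.31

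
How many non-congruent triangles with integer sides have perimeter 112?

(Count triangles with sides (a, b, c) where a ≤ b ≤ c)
With a ≤ b ≤ c and a + b + c = 112, the triangle inequality a + b > c gives c < 112/2, so c ≤ 55.
Iterate a from 1 to ⌊p/3⌋ = 37; for each a, b ranges from a to ⌊(p−a)/2⌋ with c = p − a − b, keeping only c ≥ b.
Triples: (2, 55, 55), (3, 54, 55), (4, 53, 55), …
Count = 261 triangles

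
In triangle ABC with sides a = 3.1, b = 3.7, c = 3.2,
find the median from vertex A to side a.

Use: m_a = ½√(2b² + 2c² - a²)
m_a = ½√(2·3.7² + 2·3.2² - 3.1²)
m_a = ½√(27.38 + 20.48 - 9.61) = ½√38.25 = 3.092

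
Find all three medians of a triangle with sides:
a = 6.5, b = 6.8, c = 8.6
Using m_x = ½√(2y² + 2z² - x²):
m_a = ½√(2·6.8² + 2·8.6² - 6.5²) = ½√198.15 = 7.038
m_b = ½√(2·6.5² + 2·8.6² - 6.8²) = ½√186.18 = 6.822
m_c = ½√(2·6.5² + 2·6.8² - 8.6²) = ½√103.02 = 5.075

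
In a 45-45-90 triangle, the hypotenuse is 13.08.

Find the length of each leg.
In a 45-45-90 triangle, hypotenuse = leg·√2  →  leg = hypotenuse/√2
leg = 13.08/√2 = 9.249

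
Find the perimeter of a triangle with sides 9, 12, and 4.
Perimeter = sum of all sides
Perimeter = 9 + 12 + 4
Perimeter = 25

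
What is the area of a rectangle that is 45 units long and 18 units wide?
Area = length * width
Area = 45 * 18
Area = 810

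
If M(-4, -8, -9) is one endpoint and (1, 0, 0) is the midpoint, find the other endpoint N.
N = (2×1 - (-4), 2×0 - (-8), 2×0 - (-9)) = (6, 8, 9)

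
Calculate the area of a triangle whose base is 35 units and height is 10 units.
Area = (1/2) * base * height
Area = (1/2) * 35 * 10
Area = 175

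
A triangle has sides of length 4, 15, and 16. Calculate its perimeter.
Perimeter = sum of all sides
Perimeter = 4 + 15 + 16
Perimeter = 35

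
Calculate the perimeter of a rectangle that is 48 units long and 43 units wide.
Perimeter = 2 * (length + width)
Perimeter = 2 * (48 + 43)
Perimeter = 2 * 91
Perimeter = 182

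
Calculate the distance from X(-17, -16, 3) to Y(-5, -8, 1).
d = √[(12)² + (8)² + (-2)²] = √212 = 14.56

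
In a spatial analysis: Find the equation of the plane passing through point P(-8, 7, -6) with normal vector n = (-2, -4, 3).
d = n·P = (-2)(-8) + (-4)(7) + (3)(-6) = -30
Plane: -2x - 4y + 3z = -30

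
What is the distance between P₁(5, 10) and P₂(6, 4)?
Using the distance formula: d = sqrt((x₂-x₁)² + (y₂-y₁)²)
dx = 6 - 5 = 1
dy = 4 - 10 = -6
d = sqrt(1² + (-6)²) = sqrt(1 + 36) = sqrt(37) = 6.08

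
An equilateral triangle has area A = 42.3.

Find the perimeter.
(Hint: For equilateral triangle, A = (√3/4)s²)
A = (√3/4)s²  →  s² = 4A/√3 = 4·42.3/√3 = 97.6877
s = 9.88371
Perimeter = 3s = 29.65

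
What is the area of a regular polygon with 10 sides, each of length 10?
For a regular 10-gon with side length s = 10:
Apothem a = s / (2*tan(pi/10)) = 10 / (2*tan(pi/10)) ≈ 15.3884
Perimeter P = 10 * 10 = 100
Area = (1/2) * P * a = (1/2) * 100 * 15.3884 = 769.42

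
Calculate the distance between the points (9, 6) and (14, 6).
Using the distance formula: d = sqrt((x₂-x₁)² + (y₂-y₁)²)
dx = 14 - 9 = 5
dy = 6 - 6 = 0
d = sqrt(5² + 0²) = sqrt(25 + 0) = sqrt(25) = 5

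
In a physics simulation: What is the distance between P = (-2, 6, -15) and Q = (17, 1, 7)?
d = √[(19)² + (-5)² + (22)²] = √870 = 29.5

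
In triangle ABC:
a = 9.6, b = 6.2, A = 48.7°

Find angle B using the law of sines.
sin(B)/b = sin(A)/a
sin(B) = b·sin(A)/a = 6.2·sin(48.7°)/9.6 = 0.485191
B = arcsin(0.485191) = 29.03°  (b ≤ a, so B ≤ A and the acute solution is unique)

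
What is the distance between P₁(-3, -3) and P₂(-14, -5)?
Using the distance formula: d = sqrt((x₂-x₁)² + (y₂-y₁)²)
dx = (-14) - (-3) = -11
dy = (-5) - (-3) = -2
d = sqrt((-11)² + (-2)²) = sqrt(121 + 4) = sqrt(125) = 11.18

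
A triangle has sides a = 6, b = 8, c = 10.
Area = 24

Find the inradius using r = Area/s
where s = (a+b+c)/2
s = (6+8+10)/2 = 12
r = Area/s = 24/12 = 2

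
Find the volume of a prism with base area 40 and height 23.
Volume = base area * height
Volume = 40 * 23
Volume = 920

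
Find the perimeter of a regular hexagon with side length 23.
Perimeter = number of sides * side length
Perimeter = 6 * 23
Perimeter = 138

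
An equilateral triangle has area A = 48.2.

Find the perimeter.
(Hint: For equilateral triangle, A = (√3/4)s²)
A = (√3/4)s²  →  s² = 4A/√3 = 4·48.2/√3 = 111.313
s = 10.5505
Perimeter = 3s = 31.65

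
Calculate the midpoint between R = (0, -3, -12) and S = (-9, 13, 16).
Midpoint = ((0-9)/2, (-3+13)/2, (-12+16)/2) = (-4.5, 5, 2)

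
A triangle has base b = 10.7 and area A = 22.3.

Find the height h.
A = ½bh  →  h = 2A/b
h = 2·22.3/10.7 = 4.168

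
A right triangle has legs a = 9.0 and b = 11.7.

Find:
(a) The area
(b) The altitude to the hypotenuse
(a) Area = ½ab = ½·9.0·11.7 = 52.65
(b) Hypotenuse c = √(9.0² + 11.7²) = √217.89 = 14.7611
    Area = ½·c·h_c  →  h_c = 2·Area/c = 2·52.65/14.7611 = 7.134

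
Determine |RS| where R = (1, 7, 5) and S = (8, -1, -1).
d = √[(7)² + (-8)² + (-6)²] = √149 = 12.21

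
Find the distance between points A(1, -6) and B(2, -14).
Using the distance formula: d = sqrt((x₂-x₁)² + (y₂-y₁)²)
dx = 2 - 1 = 1
dy = (-14) - (-6) = -8
d = sqrt(1² + (-8)²) = sqrt(1 + 64) = sqrt(65) = 8.06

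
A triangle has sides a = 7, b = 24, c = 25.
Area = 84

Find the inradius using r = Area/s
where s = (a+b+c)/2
s = (7+24+25)/2 = 28
r = Area/s = 84/28 = 3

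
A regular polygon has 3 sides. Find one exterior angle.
Exterior angle of a regular n-gon = 360/n
Exterior angle = 360/3
Exterior angle = 120 degrees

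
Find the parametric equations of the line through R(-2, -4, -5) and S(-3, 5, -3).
Direction vector d = S - R = (-1, 9, 2)
x = -2 - t, y = -4 + 9t, z = -5 + 2t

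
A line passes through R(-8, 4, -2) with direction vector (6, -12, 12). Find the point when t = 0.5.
P(0.5) = (-8 + 6(0.5), 4 + (-12)(0.5), -2 + 12(0.5)) = (-5, -2, 4)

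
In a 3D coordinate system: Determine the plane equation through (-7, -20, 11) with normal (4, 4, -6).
d = n·P = (4)(-7) + (4)(-20) + (-6)(11) = -174
Plane: 4x + 4y - 6z = -174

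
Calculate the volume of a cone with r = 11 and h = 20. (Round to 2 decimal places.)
Volume = (1/3) * pi * r² * h
Volume = (1/3) * pi * 11² * 20
Volume = (1/3) * pi * 121 * 20
Volume = (1/3) * pi * 2420
Volume = 2534.22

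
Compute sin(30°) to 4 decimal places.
sin(30 degrees) = 1/2
Decimal approximation: 0.5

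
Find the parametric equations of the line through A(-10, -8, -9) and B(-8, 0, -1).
Direction vector d = B - A = (2, 8, 8)
x = -10 + 2t, y = -8 + 8t, z = -9 + 8t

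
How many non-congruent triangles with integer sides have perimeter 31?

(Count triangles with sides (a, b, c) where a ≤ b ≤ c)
With a ≤ b ≤ c and a + b + c = 31, the triangle inequality a + b > c gives c < 31/2, so c ≤ 15.
Iterate a from 1 to ⌊p/3⌋ = 10; for each a, b ranges from a to ⌊(p−a)/2⌋ with c = p − a − b, keeping only c ≥ b.
Triples: (1, 15, 15), (2, 14, 15), (3, 13, 15), …
Count = 24 triangles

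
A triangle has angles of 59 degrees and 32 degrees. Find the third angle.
Sum of angles in a triangle = 180 degrees
Third angle = 180 - 59 - 32
Third angle = 89 degrees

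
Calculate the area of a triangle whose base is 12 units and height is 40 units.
Area = (1/2) * base * height
Area = (1/2) * 12 * 40
Area = 240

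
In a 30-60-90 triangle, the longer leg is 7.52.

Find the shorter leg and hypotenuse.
In a 30-60-90 triangle, sides are in ratio 1 : √3 : 2.
Long leg = short leg·√3  →  short leg = 7.52/√3 = 4.342
Hypotenuse = 2·(short leg) = 2·7.52/√3 = 8.683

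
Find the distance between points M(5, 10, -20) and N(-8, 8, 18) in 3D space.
d = √[(-13)² + (-2)² + (38)²] = √1617 = 40.21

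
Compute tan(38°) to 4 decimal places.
tan(38 degrees) = 0.7813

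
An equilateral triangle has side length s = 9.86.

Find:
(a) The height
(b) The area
(a) Height h = s·√3/2 = 9.86·√3/2 = 8.539
(b) Area = (√3/4)·s² = (√3/4)·9.86² = (√3/4)·97.2196 = 42.1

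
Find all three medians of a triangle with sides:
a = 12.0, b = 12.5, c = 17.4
Using m_x = ½√(2y² + 2z² - x²):
m_a = ½√(2·12.5² + 2·17.4² - 12.0²) = ½√774.02 = 13.91
m_b = ½√(2·12.0² + 2·17.4² - 12.5²) = ½√737.27 = 13.58
m_c = ½√(2·12.0² + 2·12.5² - 17.4²) = ½√297.74 = 8.628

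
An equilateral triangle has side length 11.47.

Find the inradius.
For an equilateral triangle, r = s/(2√3) where s is the side.
r = 11.47/(2√3) = 11.47/3.464102 = 3.311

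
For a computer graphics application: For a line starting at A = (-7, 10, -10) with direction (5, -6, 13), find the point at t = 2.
P(2) = (-7 + 5(2), 10 + (-6)(2), -10 + 13(2)) = (3, -2, 16)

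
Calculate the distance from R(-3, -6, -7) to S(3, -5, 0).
d = √[(6)² + (1)² + (7)²] = √86 = 9.274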